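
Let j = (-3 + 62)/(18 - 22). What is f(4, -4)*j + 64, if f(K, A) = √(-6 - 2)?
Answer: 64 - 59*I*√2/2 ≈ 64.0 - 41.719*I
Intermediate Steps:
f(K, A) = 2*I*√2 (f(K, A) = √(-8) = 2*I*√2)
j = -59/4 (j = 59/(-4) = 59*(-¼) = -59/4 ≈ -14.750)
f(4, -4)*j + 64 = (2*I*√2)*(-59/4) + 64 = -59*I*√2/2 + 64 = 64 - 59*I*√2/2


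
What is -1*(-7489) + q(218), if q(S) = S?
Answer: 7707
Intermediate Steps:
-1*(-7489) + q(218) = -1*(-7489) + 218 = 7489 + 218 = 7707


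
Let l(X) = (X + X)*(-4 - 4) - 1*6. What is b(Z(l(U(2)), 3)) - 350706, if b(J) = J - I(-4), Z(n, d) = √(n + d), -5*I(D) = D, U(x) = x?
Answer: -1753534/5 + I*√35 ≈ -3.5071e+5 + 5.9161*I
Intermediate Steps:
I(D) = -D/5
l(X) = -6 - 16*X (l(X) = (2*X)*(-8) - 6 = -16*X - 6 = -6 - 16*X)
Z(n, d) = √(d + n)
b(J) = -⅘ + J (b(J) = J - (-1)*(-4)/5 = J - 1*⅘ = J - ⅘ = -⅘ + J)
b(Z(l(U(2)), 3)) - 350706 = (-⅘ + √(3 + (-6 - 16*2))) - 350706 = (-⅘ + √(3 + (-6 - 32))) - 350706 = (-⅘ + √(3 - 38)) - 350706 = (-⅘ + √(-35)) - 350706 = (-⅘ + I*√35) - 350706 = -1753534/5 + I*√35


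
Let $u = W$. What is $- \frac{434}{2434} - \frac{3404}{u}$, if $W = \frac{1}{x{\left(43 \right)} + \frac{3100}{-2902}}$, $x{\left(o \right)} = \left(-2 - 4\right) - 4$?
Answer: $\frac{66530933213}{1765867} \approx 37676.0$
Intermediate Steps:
$x{\left(o \right)} = -10$ ($x{\left(o \right)} = -6 - 4 = -10$)
$W = - \frac{1451}{16060}$ ($W = \frac{1}{-10 + \frac{3100}{-2902}} = \frac{1}{-10 + 3100 \left(- \frac{1}{2902}\right)} = \frac{1}{-10 - \frac{1550}{1451}} = \frac{1}{- \frac{16060}{1451}} = - \frac{1451}{16060} \approx -0.090349$)
$u = - \frac{1451}{16060} \approx -0.090349$
$- \frac{434}{2434} - \frac{3404}{u} = - \frac{434}{2434} - \frac{3404}{- \frac{1451}{16060}} = \left(-434\right) \frac{1}{2434} - - \frac{54668240}{1451} = - \frac{217}{1217} + \frac{54668240}{1451} = \frac{66530933213}{1765867}$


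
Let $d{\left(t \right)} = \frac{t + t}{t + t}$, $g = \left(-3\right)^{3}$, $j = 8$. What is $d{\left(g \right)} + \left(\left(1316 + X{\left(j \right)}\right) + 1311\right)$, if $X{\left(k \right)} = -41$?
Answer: $2587$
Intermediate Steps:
$g = -27$
$d{\left(t \right)} = 1$ ($d{\left(t \right)} = \frac{2 t}{2 t} = 2 t \frac{1}{2 t} = 1$)
$d{\left(g \right)} + \left(\left(1316 + X{\left(j \right)}\right) + 1311\right) = 1 + \left(\left(1316 - 41\right) + 1311\right) = 1 + \left(1275 + 1311\right) = 1 + 2586 = 2587$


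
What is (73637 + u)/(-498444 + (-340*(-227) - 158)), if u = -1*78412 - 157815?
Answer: 81295/210711 ≈ 0.38581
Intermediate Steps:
u = -236227 (u = -78412 - 157815 = -236227)
(73637 + u)/(-498444 + (-340*(-227) - 158)) = (73637 - 236227)/(-498444 + (-340*(-227) - 158)) = -162590/(-498444 + (77180 - 158)) = -162590/(-498444 + 77022) = -162590/(-421422) = -162590*(-1/421422) = 81295/210711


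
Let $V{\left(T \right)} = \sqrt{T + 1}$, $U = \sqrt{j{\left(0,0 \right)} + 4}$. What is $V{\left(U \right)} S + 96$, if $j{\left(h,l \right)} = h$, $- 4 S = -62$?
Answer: $96 + \frac{31 \sqrt{3}}{2} \approx 122.85$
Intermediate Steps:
$S = \frac{31}{2}$ ($S = \left(- \frac{1}{4}\right) \left(-62\right) = \frac{31}{2} \approx 15.5$)
$U = 2$ ($U = \sqrt{0 + 4} = \sqrt{4} = 2$)
$V{\left(T \right)} = \sqrt{1 + T}$
$V{\left(U \right)} S + 96 = \sqrt{1 + 2} \cdot \frac{31}{2} + 96 = \sqrt{3} \cdot \frac{31}{2} + 96 = \frac{31 \sqrt{3}}{2} + 96 = 96 + \frac{31 \sqrt{3}}{2}$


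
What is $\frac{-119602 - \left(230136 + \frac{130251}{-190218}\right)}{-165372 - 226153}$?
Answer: $\frac{22175444211}{24825034150} \approx 0.89327$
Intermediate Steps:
$\frac{-119602 - \left(230136 + \frac{130251}{-190218}\right)}{-165372 - 226153} = \frac{-119602 - \frac{14591959799}{63406}}{-391525} = \left(-119602 + \left(\frac{43417}{63406} - 230136\right)\right) \left(- \frac{1}{391525}\right) = \left(-119602 - \frac{14591959799}{63406}\right) \left(- \frac{1}{391525}\right) = \left(- \frac{22175444211}{63406}\right) \left(- \frac{1}{391525}\right) = \frac{22175444211}{24825034150}$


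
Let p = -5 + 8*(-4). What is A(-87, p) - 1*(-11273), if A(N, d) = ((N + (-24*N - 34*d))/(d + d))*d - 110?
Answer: 25585/2 ≈ 12793.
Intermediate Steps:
p = -37 (p = -5 - 32 = -37)
A(N, d) = -110 - 17*d - 23*N/2 (A(N, d) = ((N + (-34*d - 24*N))/((2*d)))*d - 110 = ((-34*d - 23*N)*(1/(2*d)))*d - 110 = ((-34*d - 23*N)/(2*d))*d - 110 = (-17*d - 23*N/2) - 110 = -110 - 17*d - 23*N/2)
A(-87, p) - 1*(-11273) = (-110 - 17*(-37) - 23/2*(-87)) - 1*(-11273) = (-110 + 629 + 2001/2) + 11273 = 3039/2 + 11273 = 25585/2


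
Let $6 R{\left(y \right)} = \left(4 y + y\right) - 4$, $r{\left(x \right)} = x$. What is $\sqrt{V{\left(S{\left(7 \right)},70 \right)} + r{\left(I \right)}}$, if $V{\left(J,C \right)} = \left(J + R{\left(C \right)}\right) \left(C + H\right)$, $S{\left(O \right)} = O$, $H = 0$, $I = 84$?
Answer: $\frac{2 \sqrt{10374}}{3} \approx 67.902$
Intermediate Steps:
$R{\left(y \right)} = - \frac{2}{3} + \frac{5 y}{6}$ ($R{\left(y \right)} = \frac{\left(4 y + y\right) - 4}{6} = \frac{5 y - 4}{6} = \frac{-4 + 5 y}{6} = - \frac{2}{3} + \frac{5 y}{6}$)
$V{\left(J,C \right)} = C \left(- \frac{2}{3} + J + \frac{5 C}{6}\right)$ ($V{\left(J,C \right)} = \left(J + \left(- \frac{2}{3} + \frac{5 C}{6}\right)\right) \left(C + 0\right) = \left(- \frac{2}{3} + J + \frac{5 C}{6}\right) C = C \left(- \frac{2}{3} + J + \frac{5 C}{6}\right)$)
$\sqrt{V{\left(S{\left(7 \right)},70 \right)} + r{\left(I \right)}} = \sqrt{\frac{1}{6} \cdot 70 \left(-4 + 5 \cdot 70 + 6 \cdot 7\right) + 84} = \sqrt{\frac{1}{6} \cdot 70 \left(-4 + 350 + 42\right) + 84} = \sqrt{\frac{1}{6} \cdot 70 \cdot 388 + 84} = \sqrt{\frac{13580}{3} + 84} = \sqrt{\frac{13832}{3}} = \frac{2 \sqrt{10374}}{3}$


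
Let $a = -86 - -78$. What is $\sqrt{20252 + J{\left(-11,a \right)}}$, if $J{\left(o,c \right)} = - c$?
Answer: $2 \sqrt{5065} \approx 142.34$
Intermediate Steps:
$a = -8$ ($a = -86 + 78 = -8$)
$\sqrt{20252 + J{\left(-11,a \right)}} = \sqrt{20252 - -8} = \sqrt{20252 + 8} = \sqrt{20260} = 2 \sqrt{5065}$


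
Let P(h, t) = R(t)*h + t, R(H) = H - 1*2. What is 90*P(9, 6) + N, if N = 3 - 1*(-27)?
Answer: 3810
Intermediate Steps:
R(H) = -2 + H (R(H) = H - 2 = -2 + H)
N = 30 (N = 3 + 27 = 30)
P(h, t) = t + h*(-2 + t) (P(h, t) = (-2 + t)*h + t = h*(-2 + t) + t = t + h*(-2 + t))
90*P(9, 6) + N = 90*(6 + 9*(-2 + 6)) + 30 = 90*(6 + 9*4) + 30 = 90*(6 + 36) + 30 = 90*42 + 30 = 3780 + 30 = 3810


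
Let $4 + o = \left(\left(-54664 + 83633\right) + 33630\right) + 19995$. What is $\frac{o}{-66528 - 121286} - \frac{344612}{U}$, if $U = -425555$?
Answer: $\frac{14788185359}{39962593385} \approx 0.37005$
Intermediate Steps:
$o = 82590$ ($o = -4 + \left(\left(\left(-54664 + 83633\right) + 33630\right) + 19995\right) = -4 + \left(\left(28969 + 33630\right) + 19995\right) = -4 + \left(62599 + 19995\right) = -4 + 82594 = 82590$)
$\frac{o}{-66528 - 121286} - \frac{344612}{U} = \frac{82590}{-66528 - 121286} - \frac{344612}{-425555} = \frac{82590}{-187814} - - \frac{344612}{425555} = 82590 \left(- \frac{1}{187814}\right) + \frac{344612}{425555} = - \frac{41295}{93907} + \frac{344612}{425555} = \frac{14788185359}{39962593385}$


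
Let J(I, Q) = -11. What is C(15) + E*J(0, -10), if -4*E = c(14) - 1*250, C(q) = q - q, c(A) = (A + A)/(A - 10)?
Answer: -2673/4 ≈ -668.25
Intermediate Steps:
c(A) = 2*A/(-10 + A) (c(A) = (2*A)/(-10 + A) = 2*A/(-10 + A))
C(q) = 0
E = 243/4 (E = -(2*14/(-10 + 14) - 1*250)/4 = -(2*14/4 - 250)/4 = -(2*14*(¼) - 250)/4 = -(7 - 250)/4 = -¼*(-243) = 243/4 ≈ 60.750)
C(15) + E*J(0, -10) = 0 + (243/4)*(-11) = 0 - 2673/4 = -2673/4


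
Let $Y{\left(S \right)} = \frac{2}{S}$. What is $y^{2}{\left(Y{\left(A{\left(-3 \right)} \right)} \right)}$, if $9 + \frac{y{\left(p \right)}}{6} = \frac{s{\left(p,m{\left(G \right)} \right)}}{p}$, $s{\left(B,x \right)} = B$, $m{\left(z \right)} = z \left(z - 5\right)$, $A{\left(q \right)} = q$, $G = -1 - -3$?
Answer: $2304$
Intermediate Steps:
$G = 2$ ($G = -1 + 3 = 2$)
$m{\left(z \right)} = z \left(-5 + z\right)$
$y{\left(p \right)} = -48$ ($y{\left(p \right)} = -54 + 6 \frac{p}{p} = -54 + 6 \cdot 1 = -54 + 6 = -48$)
$y^{2}{\left(Y{\left(A{\left(-3 \right)} \right)} \right)} = \left(-48\right)^{2} = 2304$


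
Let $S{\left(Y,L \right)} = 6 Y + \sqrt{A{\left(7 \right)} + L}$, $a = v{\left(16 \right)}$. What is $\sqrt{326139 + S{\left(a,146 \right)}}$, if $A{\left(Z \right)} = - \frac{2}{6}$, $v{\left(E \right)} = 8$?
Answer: $\frac{\sqrt{2935683 + 3 \sqrt{1311}}}{3} \approx 571.14$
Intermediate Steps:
$a = 8$
$A{\left(Z \right)} = - \frac{1}{3}$ ($A{\left(Z \right)} = \left(-2\right) \frac{1}{6} = - \frac{1}{3}$)
$S{\left(Y,L \right)} = \sqrt{- \frac{1}{3} + L} + 6 Y$ ($S{\left(Y,L \right)} = 6 Y + \sqrt{- \frac{1}{3} + L} = \sqrt{- \frac{1}{3} + L} + 6 Y$)
$\sqrt{326139 + S{\left(a,146 \right)}} = \sqrt{326139 + \left(6 \cdot 8 + \frac{\sqrt{-3 + 9 \cdot 146}}{3}\right)} = \sqrt{326139 + \left(48 + \frac{\sqrt{-3 + 1314}}{3}\right)} = \sqrt{326139 + \left(48 + \frac{\sqrt{1311}}{3}\right)} = \sqrt{326187 + \frac{\sqrt{1311}}{3}}$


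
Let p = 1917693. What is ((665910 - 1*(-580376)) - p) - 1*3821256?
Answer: -4492663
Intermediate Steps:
((665910 - 1*(-580376)) - p) - 1*3821256 = ((665910 - 1*(-580376)) - 1*1917693) - 1*3821256 = ((665910 + 580376) - 1917693) - 3821256 = (1246286 - 1917693) - 3821256 = -671407 - 3821256 = -4492663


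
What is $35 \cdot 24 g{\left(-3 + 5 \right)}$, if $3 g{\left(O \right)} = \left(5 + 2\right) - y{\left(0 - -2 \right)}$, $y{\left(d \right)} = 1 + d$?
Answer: $1120$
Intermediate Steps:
$g{\left(O \right)} = \frac{4}{3}$ ($g{\left(O \right)} = \frac{\left(5 + 2\right) - \left(1 + \left(0 - -2\right)\right)}{3} = \frac{7 - \left(1 + \left(0 + 2\right)\right)}{3} = \frac{7 - \left(1 + 2\right)}{3} = \frac{7 - 3}{3} = \frac{1}{3} \cdot 4 = \frac{4}{3}$)
$35 \cdot 24 g{\left(-3 + 5 \right)} = 35 \cdot 24 \cdot \frac{4}{3} = 840 \cdot \frac{4}{3} = 1120$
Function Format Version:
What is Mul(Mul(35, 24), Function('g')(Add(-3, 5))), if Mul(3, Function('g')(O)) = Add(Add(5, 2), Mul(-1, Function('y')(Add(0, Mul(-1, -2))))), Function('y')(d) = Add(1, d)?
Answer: 1120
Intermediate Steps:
Function('g')(O) = Rational(4, 3) (Function('g')(O) = Mul(Rational(1, 3), Add(Add(5, 2), Mul(-1, Add(1, Add(0, Mul(-1, -2)))))) = Mul(Rational(1, 3), Add(7, Mul(-1, Add(1, Add(0, 2))))) = Mul(Rational(1, 3), Add(7, Mul(-1, Add(1, 2)))) = Mul(Rational(1, 3), Add(7, Mul(-1, 3))) = Mul(Rational(1, 3), Add(7, -3)) = Mul(Rational(1, 3), 4) = Rational(4, 3))
Mul(Mul(35, 24), Function('g')(Add(-3, 5))) = Mul(Mul(35, 24), Rational(4, 3)) = Mul(840, Rational(4, 3)) = 1120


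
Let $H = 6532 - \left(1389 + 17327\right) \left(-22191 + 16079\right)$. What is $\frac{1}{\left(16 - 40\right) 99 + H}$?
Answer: $\frac{1}{114396348} \approx 8.7415 \cdot 10^{-9}$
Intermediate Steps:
$H = 114398724$ ($H = 6532 - 18716 \left(-6112\right) = 6532 - -114392192 = 6532 + 114392192 = 114398724$)
$\frac{1}{\left(16 - 40\right) 99 + H} = \frac{1}{\left(16 - 40\right) 99 + 114398724} = \frac{1}{\left(-24\right) 99 + 114398724} = \frac{1}{-2376 + 114398724} = \frac{1}{114396348}$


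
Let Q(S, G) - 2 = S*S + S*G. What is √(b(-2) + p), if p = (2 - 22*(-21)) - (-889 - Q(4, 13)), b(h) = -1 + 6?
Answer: 2*√357 ≈ 37.789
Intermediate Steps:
Q(S, G) = 2 + S² + G*S (Q(S, G) = 2 + (S*S + S*G) = 2 + (S² + G*S) = 2 + S² + G*S)
b(h) = 5
p = 1423 (p = (2 - 22*(-21)) - (-889 - (2 + 4² + 13*4)) = (2 + 462) - (-889 - (2 + 16 + 52)) = 464 - (-889 - 1*70) = 464 - (-889 - 70) = 464 - 1*(-959) = 464 + 959 = 1423)
√(b(-2) + p) = √(5 + 1423) = √1428 = 2*√357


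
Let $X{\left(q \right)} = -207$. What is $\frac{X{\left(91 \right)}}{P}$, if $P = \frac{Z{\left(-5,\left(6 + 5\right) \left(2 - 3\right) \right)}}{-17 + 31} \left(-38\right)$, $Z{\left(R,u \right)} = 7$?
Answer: $\frac{207}{19} \approx 10.895$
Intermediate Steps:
$P = -19$ ($P = \frac{1}{-17 + 31} \cdot 7 \left(-38\right) = \frac{1}{14} \cdot 7 \left(-38\right) = \frac{1}{2} \left(-38\right) = -19$)
$\frac{X{\left(91 \right)}}{P} = - \frac{207}{-19} = \left(-207\right) \left(- \frac{1}{19}\right) = \frac{207}{19}$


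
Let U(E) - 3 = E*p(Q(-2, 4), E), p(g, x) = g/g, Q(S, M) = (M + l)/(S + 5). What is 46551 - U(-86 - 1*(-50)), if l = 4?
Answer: 46584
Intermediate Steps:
Q(S, M) = (4 + M)/(5 + S) (Q(S, M) = (M + 4)/(S + 5) = (4 + M)/(5 + S))
p(g, x) = 1
U(E) = 3 + E (U(E) = 3 + E*1 = 3 + E)
46551 - U(-86 - 1*(-50)) = 46551 - (3 + (-86 - 1*(-50))) = 46551 - (3 + (-86 + 50)) = 46551 - (3 - 36) = 46551 - 1*(-33) = 46551 + 33 = 46584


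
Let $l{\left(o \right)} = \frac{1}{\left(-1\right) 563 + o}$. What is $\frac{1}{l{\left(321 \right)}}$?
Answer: $-242$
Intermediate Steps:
$l{\left(o \right)} = \frac{1}{-563 + o}$
$\frac{1}{l{\left(321 \right)}} = \frac{1}{\frac{1}{-563 + 321}} = \frac{1}{\frac{1}{-242}} = \frac{1}{- \frac{1}{242}} = -242$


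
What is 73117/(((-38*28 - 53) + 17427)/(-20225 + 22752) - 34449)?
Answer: -26395237/12433759 ≈ -2.1229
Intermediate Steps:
73117/(((-38*28 - 53) + 17427)/(-20225 + 22752) - 34449) = 73117/(((-1064 - 53) + 17427)/2527 - 34449) = 73117/((-1117 + 17427)*(1/2527) - 34449) = 73117/(16310*(1/2527) - 34449) = 73117/(2330/361 - 34449) = 73117/(-12433759/361) = 73117*(-361/12433759) = -26395237/12433759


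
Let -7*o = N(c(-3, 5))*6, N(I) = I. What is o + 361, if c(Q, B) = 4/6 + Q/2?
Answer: 2532/7 ≈ 361.71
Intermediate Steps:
c(Q, B) = 2/3 + Q/2 (c(Q, B) = 4*(1/6) + Q*(1/2) = 2/3 + Q/2)
o = 5/7 (o = -(2/3 + (1/2)*(-3))*6/7 = -(2/3 - 3/2)*6/7 = -(-5)*6/42 = -1/7*(-5) = 5/7 ≈ 0.71429)
o + 361 = 5/7 + 361 = 2532/7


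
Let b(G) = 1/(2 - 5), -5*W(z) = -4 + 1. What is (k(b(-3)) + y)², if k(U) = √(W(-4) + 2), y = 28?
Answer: (140 + √65)²/25 ≈ 876.90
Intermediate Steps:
W(z) = ⅗ (W(z) = -(-4 + 1)/5 = -⅕*(-3) = ⅗)
b(G) = -⅓ (b(G) = 1/(-3) = -⅓)
k(U) = √65/5 (k(U) = √(⅗ + 2) = √(13/5) = √65/5)
(k(b(-3)) + y)² = (√65/5 + 28)² = (28 + √65/5)²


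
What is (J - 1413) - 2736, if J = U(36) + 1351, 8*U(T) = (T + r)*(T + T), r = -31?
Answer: -2753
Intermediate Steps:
U(T) = T*(-31 + T)/4 (U(T) = ((T - 31)*(T + T))/8 = ((-31 + T)*(2*T))/8 = (2*T*(-31 + T))/8 = T*(-31 + T)/4)
J = 1396 (J = (¼)*36*(-31 + 36) + 1351 = (¼)*36*5 + 1351 = 45 + 1351 = 1396)
(J - 1413) - 2736 = (1396 - 1413) - 2736 = -17 - 2736 = -2753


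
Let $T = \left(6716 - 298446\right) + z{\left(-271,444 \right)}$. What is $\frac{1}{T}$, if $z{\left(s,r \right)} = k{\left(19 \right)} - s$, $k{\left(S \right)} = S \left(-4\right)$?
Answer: $- \frac{1}{291535} \approx -3.4301 \cdot 10^{-6}$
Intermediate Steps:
$k{\left(S \right)} = - 4 S$
$z{\left(s,r \right)} = -76 - s$ ($z{\left(s,r \right)} = \left(-4\right) 19 - s = -76 - s$)
$T = -291535$ ($T = \left(6716 - 298446\right) - -195 = -291730 + \left(-76 + 271\right) = -291730 + 195 = -291535$)
$\frac{1}{T} = \frac{1}{-291535} = - \frac{1}{291535}$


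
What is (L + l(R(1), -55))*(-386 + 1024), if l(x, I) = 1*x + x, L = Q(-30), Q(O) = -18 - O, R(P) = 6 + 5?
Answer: 21692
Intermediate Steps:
R(P) = 11
L = 12 (L = -18 - 1*(-30) = -18 + 30 = 12)
l(x, I) = 2*x (l(x, I) = x + x = 2*x)
(L + l(R(1), -55))*(-386 + 1024) = (12 + 2*11)*(-386 + 1024) = (12 + 22)*638 = 34*638 = 21692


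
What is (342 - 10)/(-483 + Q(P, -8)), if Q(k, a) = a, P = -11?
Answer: -332/491 ≈ -0.67617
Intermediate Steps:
(342 - 10)/(-483 + Q(P, -8)) = (342 - 10)/(-483 - 8) = 332/(-491) = 332*(-1/491) = -332/491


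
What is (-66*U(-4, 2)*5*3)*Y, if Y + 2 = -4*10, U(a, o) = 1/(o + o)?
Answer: 10395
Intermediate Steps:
U(a, o) = 1/(2*o)
Y = -42 (Y = -2 - 4*10 = -2 - 40 = -42)
(-66*U(-4, 2)*5*3)*Y = -66*((1/2)/2)*5*3*(-42) = -66*((1/2)*(1/2))*5*3*(-42) = -66*(1/4)*5*3*(-42) = -165*3/2*(-42) = -66*15/4*(-42) = -495/2*(-42) = 10395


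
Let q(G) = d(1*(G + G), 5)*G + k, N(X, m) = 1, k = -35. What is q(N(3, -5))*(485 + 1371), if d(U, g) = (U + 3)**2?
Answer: -18560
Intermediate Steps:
d(U, g) = (3 + U)**2
q(G) = -35 + G*(3 + 2*G)**2 (q(G) = (3 + 1*(G + G))**2*G - 35 = (3 + 1*(2*G))**2*G - 35 = (3 + 2*G)**2*G - 35 = G*(3 + 2*G)**2 - 35 = -35 + G*(3 + 2*G)**2)
q(N(3, -5))*(485 + 1371) = (-35 + 1*(3 + 2*1)**2)*(485 + 1371) = (-35 + 1*(3 + 2)**2)*1856 = (-35 + 1*5**2)*1856 = (-35 + 1*25)*1856 = (-35 + 25)*1856 = -10*1856 = -18560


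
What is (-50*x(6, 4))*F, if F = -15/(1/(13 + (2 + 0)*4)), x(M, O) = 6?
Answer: 94500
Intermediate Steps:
F = -315 (F = -15/(1/(13 + 2*4)) = -15/(1/(13 + 8)) = -15/(1/21) = -15/1/21 = -15*21 = -315)
(-50*x(6, 4))*F = -50*6*(-315) = -300*(-315) = 94500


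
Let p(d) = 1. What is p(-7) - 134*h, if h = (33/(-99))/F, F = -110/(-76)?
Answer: 5257/165 ≈ 31.861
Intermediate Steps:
F = 55/38 (F = -110*(-1/76) = 55/38 ≈ 1.4474)
h = -38/165 (h = (33/(-99))/(55/38) = (33*(-1/99))*(38/55) = -⅓*38/55 = -38/165 ≈ -0.23030)
p(-7) - 134*h = 1 - 134*(-38/165) = 1 + 5092/165 = 5257/165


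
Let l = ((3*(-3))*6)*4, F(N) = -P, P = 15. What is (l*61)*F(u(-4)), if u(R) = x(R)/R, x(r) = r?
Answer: 197640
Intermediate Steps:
u(R) = 1 (u(R) = R/R = 1)
F(N) = -15 (F(N) = -1*15 = -15)
l = -216 (l = -9*6*4 = -54*4 = -216)
(l*61)*F(u(-4)) = -216*61*(-15) = -13176*(-15) = 197640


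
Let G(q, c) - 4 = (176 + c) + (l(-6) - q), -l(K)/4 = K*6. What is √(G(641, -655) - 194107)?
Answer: I*√195079 ≈ 441.68*I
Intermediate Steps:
l(K) = -24*K (l(K) = -4*K*6 = -24*K)
G(q, c) = 324 + c - q (G(q, c) = 4 + ((176 + c) + (-24*(-6) - q)) = 4 + ((176 + c) + (144 - q)) = 4 + (320 + c - q) = 324 + c - q)
√(G(641, -655) - 194107) = √((324 - 655 - 1*641) - 194107) = √((324 - 655 - 641) - 194107) = √(-972 - 194107) = √(-195079) = I*√195079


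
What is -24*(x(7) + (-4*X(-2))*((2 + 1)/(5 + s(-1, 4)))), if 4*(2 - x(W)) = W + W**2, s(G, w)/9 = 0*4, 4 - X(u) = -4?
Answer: 3744/5 ≈ 748.80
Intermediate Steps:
X(u) = 8 (X(u) = 4 - 1*(-4) = 4 + 4 = 8)
s(G, w) = 0 (s(G, w) = 9*(0*4) = 9*0 = 0)
x(W) = 2 - W/4 - W**2/4 (x(W) = 2 - (W + W**2)/4 = 2 + (-W/4 - W**2/4) = 2 - W/4 - W**2/4)
-24*(x(7) + (-4*X(-2))*((2 + 1)/(5 + s(-1, 4)))) = -24*((2 - 1/4*7 - 1/4*7**2) + (-4*8)*((2 + 1)/(5 + 0))) = -24*((2 - 7/4 - 1/4*49) - 96/5) = -24*((2 - 7/4 - 49/4) - 96/5) = -24*(-12 - 32*3/5) = -24*(-12 - 96/5) = -24*(-156/5) = 3744/5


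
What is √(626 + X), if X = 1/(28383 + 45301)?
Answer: √5027754165/2834 ≈ 25.020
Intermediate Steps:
X = 1/73684 ≈ 1.3571e-5
√(626 + X) = √(626 + 1/73684) = √(46126185/73684) = √5027754165/2834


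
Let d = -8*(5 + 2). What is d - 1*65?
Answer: -121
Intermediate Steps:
d = -56 (d = -8*7 = -56)
d - 1*65 = -56 - 1*65 = -56 - 65 = -121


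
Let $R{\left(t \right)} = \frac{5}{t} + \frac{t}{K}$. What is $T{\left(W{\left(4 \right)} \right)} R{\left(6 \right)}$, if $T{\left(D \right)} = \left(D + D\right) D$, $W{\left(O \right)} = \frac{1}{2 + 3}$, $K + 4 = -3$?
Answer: $- \frac{1}{525} \approx -0.0019048$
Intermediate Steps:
$K = -7$ ($K = -4 - 3 = -7$)
$W{\left(O \right)} = \frac{1}{5}$
$R{\left(t \right)} = \frac{5}{t} - \frac{t}{7}$ ($R{\left(t \right)} = \frac{5}{t} + \frac{t}{-7} = \frac{5}{t} + t \left(- \frac{1}{7}\right) = \frac{5}{t} - \frac{t}{7}$)
$T{\left(D \right)} = 2 D^{2}$ ($T{\left(D \right)} = 2 D D = 2 D^{2}$)
$T{\left(W{\left(4 \right)} \right)} R{\left(6 \right)} = \frac{2}{25} \left(\frac{5}{6} - \frac{6}{7}\right) = 2 \cdot \frac{1}{25} \left(5 \cdot \frac{1}{6} - \frac{6}{7}\right) = \frac{2 \left(\frac{5}{6} - \frac{6}{7}\right)}{25} = \frac{2}{25} \left(- \frac{1}{42}\right) = - \frac{1}{525}$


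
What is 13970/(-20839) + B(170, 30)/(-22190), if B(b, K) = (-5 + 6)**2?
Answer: -44287877/66059630 ≈ -0.67042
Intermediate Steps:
B(b, K) = 1 (B(b, K) = 1**2 = 1)
13970/(-20839) + B(170, 30)/(-22190) = 13970/(-20839) + 1/(-22190) = 13970*(-1/20839) + 1*(-1/22190) = -13970/20839 - 1/22190 = -44287877/66059630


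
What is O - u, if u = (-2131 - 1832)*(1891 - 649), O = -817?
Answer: 4921229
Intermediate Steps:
u = -4922046 (u = -3963*1242 = -4922046)
O - u = -817 - 1*(-4922046) = -817 + 4922046 = 4921229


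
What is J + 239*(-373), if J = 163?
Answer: -88984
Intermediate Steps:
J + 239*(-373) = 163 + 239*(-373) = 163 - 89147 = -88984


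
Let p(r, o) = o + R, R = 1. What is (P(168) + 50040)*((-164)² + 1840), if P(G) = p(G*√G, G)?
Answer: 1442805824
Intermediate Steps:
p(r, o) = 1 + o (p(r, o) = o + 1 = 1 + o)
P(G) = 1 + G
(P(168) + 50040)*((-164)² + 1840) = ((1 + 168) + 50040)*((-164)² + 1840) = (169 + 50040)*(26896 + 1840) = 50209*28736 = 1442805824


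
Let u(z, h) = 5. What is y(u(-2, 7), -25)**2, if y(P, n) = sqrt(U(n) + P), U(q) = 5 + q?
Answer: -15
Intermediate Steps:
y(P, n) = sqrt(5 + P + n) (y(P, n) = sqrt((5 + n) + P) = sqrt(5 + P + n))
y(u(-2, 7), -25)**2 = (sqrt(5 + 5 - 25))**2 = (sqrt(-15))**2 = (I*sqrt(15))**2 = -15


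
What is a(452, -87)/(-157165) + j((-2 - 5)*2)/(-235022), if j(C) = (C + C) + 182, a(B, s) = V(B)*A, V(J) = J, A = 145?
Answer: -1542754529/3693723263 ≈ -0.41767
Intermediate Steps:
a(B, s) = 145*B (a(B, s) = B*145 = 145*B)
j(C) = 182 + 2*C (j(C) = 2*C + 182 = 182 + 2*C)
a(452, -87)/(-157165) + j((-2 - 5)*2)/(-235022) = (145*452)/(-157165) + (182 + 2*((-2 - 5)*2))/(-235022) = 65540*(-1/157165) + (182 + 2*(-7*2))*(-1/235022) = -13108/31433 + (182 + 2*(-14))*(-1/235022) = -13108/31433 + (182 - 28)*(-1/235022) = -13108/31433 + 154*(-1/235022) = -13108/31433 - 77/117511 = -1542754529/3693723263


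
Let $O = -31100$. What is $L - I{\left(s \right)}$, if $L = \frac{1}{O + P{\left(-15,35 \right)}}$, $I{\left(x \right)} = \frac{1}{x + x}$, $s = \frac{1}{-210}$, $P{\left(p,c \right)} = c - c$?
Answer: $\frac{3265499}{31100} \approx 105.0$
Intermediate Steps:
$P{\left(p,c \right)} = 0$
$s = - \frac{1}{210} \approx -0.0047619$
$I{\left(x \right)} = \frac{1}{2 x}$
$L = - \frac{1}{31100}$ ($L = \frac{1}{-31100 + 0} = \frac{1}{-31100} = - \frac{1}{31100} \approx -3.2154 \cdot 10^{-5}$)
$L - I{\left(s \right)} = - \frac{1}{31100} - \frac{1}{2 \left(- \frac{1}{210}\right)} = - \frac{1}{31100} - \frac{1}{2} \left(-210\right) = - \frac{1}{31100} - -105 = - \frac{1}{31100} + 105 = \frac{3265499}{31100}$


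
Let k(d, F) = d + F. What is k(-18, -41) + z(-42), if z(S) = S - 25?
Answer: -126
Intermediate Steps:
k(d, F) = F + d
z(S) = -25 + S
k(-18, -41) + z(-42) = (-41 - 18) + (-25 - 42) = -59 - 67 = -126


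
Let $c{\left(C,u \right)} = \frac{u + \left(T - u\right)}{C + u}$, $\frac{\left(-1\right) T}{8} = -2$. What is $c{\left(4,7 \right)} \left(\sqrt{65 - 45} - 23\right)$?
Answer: $- \frac{368}{11} + \frac{32 \sqrt{5}}{11} \approx -26.95$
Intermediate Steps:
$T = 16$ ($T = \left(-8\right) \left(-2\right) = 16$)
$c{\left(C,u \right)} = \frac{16}{C + u}$ ($c{\left(C,u \right)} = \frac{u - \left(-16 + u\right)}{C + u} = \frac{16}{C + u}$)
$c{\left(4,7 \right)} \left(\sqrt{65 - 45} - 23\right) = \frac{16}{4 + 7} \left(\sqrt{65 - 45} - 23\right) = \frac{16}{11} \left(\sqrt{20} - 23\right) = 16 \cdot \frac{1}{11} \left(2 \sqrt{5} - 23\right) = \frac{16 \left(-23 + 2 \sqrt{5}\right)}{11} = - \frac{368}{11} + \frac{32 \sqrt{5}}{11}$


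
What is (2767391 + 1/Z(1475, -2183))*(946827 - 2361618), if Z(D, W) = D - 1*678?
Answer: -3120478065998748/797 ≈ -3.9153e+12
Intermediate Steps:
Z(D, W) = -678 + D (Z(D, W) = D - 678 = -678 + D)
(2767391 + 1/Z(1475, -2183))*(946827 - 2361618) = (2767391 + 1/(-678 + 1475))*(946827 - 2361618) = (2767391 + 1/797)*(-1414791) = (2205610628/797)*(-1414791) = -3120478065998748/797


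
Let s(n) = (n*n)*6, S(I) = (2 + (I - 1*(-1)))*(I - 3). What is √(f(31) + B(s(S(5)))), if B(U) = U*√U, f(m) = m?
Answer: √(31 + 24576*√6) ≈ 245.42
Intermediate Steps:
S(I) = (-3 + I)*(3 + I) (S(I) = (2 + (I + 1))*(-3 + I) = (2 + (1 + I))*(-3 + I) = (3 + I)*(-3 + I) = (-3 + I)*(3 + I))
s(n) = 6*n² (s(n) = n²*6 = 6*n²)
B(U) = U^(3/2)
√(f(31) + B(s(S(5)))) = √(31 + (6*(-9 + 5²)²)^(3/2)) = √(31 + (6*(-9 + 25)²)^(3/2)) = √(31 + (6*16²)^(3/2)) = √(31 + (6*256)^(3/2)) = √(31 + 1536^(3/2)) = √(31 + 24576*√6)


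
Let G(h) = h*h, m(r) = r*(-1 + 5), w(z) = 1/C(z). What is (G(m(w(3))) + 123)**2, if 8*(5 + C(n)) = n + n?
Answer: 1281854809/83521 ≈ 15348.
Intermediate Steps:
C(n) = -5 + n/4 (C(n) = -5 + (n + n)/8 = -5 + (2*n)/8 = -5 + n/4)
w(z) = 1/(-5 + z/4)
m(r) = 4*r (m(r) = r*4 = 4*r)
G(h) = h**2
(G(m(w(3))) + 123)**2 = ((4*(4/(-20 + 3)))**2 + 123)**2 = ((4*(4/(-17)))**2 + 123)**2 = ((4*(4*(-1/17)))**2 + 123)**2 = ((4*(-4/17))**2 + 123)**2 = ((-16/17)**2 + 123)**2 = (256/289 + 123)**2 = (35803/289)**2 = 1281854809/83521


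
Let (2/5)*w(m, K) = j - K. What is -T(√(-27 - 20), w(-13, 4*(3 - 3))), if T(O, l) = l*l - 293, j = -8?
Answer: -107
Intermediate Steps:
w(m, K) = -20 - 5*K/2 (w(m, K) = 5*(-8 - K)/2 = -20 - 5*K/2)
T(O, l) = -293 + l² (T(O, l) = l² - 293 = -293 + l²)
-T(√(-27 - 20), w(-13, 4*(3 - 3))) = -(-293 + (-20 - 10*(3 - 3))²) = -(-293 + (-20 - 10*0)²) = -(-293 + (-20 - 5/2*0)²) = -(-293 + (-20 + 0)²) = -(-293 + (-20)²) = -(-293 + 400) = -1*107 = -107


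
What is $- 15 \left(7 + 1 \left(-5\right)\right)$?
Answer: $-30$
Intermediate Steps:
$- 15 \left(7 + 1 \left(-5\right)\right) = - 15 \left(7 - 5\right) = \left(-15\right) 2 = -30$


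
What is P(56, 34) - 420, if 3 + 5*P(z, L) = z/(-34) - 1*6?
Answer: -35881/85 ≈ -422.13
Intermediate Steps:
P(z, L) = -9/5 - z/170 (P(z, L) = -⅗ + (z/(-34) - 1*6)/5 = -⅗ + (z*(-1/34) - 6)/5 = -⅗ + (-z/34 - 6)/5 = -⅗ + (-6 - z/34)/5 = -⅗ + (-6/5 - z/170) = -9/5 - z/170)
P(56, 34) - 420 = (-9/5 - 1/170*56) - 420 = (-9/5 - 28/85) - 420 = -181/85 - 420 = -35881/85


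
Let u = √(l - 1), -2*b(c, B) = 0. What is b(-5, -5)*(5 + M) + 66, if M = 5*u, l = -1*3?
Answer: 66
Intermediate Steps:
l = -3
b(c, B) = 0 (b(c, B) = -½*0 = 0)
u = 2*I (u = √(-3 - 1) = √(-4) = 2*I ≈ 2.0*I)
M = 10*I (M = 5*(2*I) = 10*I ≈ 10.0*I)
b(-5, -5)*(5 + M) + 66 = 0*(5 + 10*I) + 66 = 0 + 66 = 66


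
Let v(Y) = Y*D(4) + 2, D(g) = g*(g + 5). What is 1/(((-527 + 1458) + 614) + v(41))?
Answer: 1/3023 ≈ 0.00033080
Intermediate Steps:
D(g) = g*(5 + g)
v(Y) = 2 + 36*Y (v(Y) = Y*(4*(5 + 4)) + 2 = Y*(4*9) + 2 = Y*36 + 2 = 36*Y + 2 = 2 + 36*Y)
1/(((-527 + 1458) + 614) + v(41)) = 1/(((-527 + 1458) + 614) + (2 + 36*41)) = 1/((931 + 614) + (2 + 1476)) = 1/(1545 + 1478) = 1/3023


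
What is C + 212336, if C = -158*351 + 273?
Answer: 157151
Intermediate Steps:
C = -55185 (C = -55458 + 273 = -55185)
C + 212336 = -55185 + 212336 = 157151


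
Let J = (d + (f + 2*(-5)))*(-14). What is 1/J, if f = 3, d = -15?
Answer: 1/308 ≈ 0.0032468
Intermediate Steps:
J = 308 (J = (-15 + (3 + 2*(-5)))*(-14) = (-15 + (3 - 10))*(-14) = (-15 - 7)*(-14) = -22*(-14) = 308)
1/J = 1/308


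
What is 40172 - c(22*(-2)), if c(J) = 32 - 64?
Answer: 40204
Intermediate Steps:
c(J) = -32
40172 - c(22*(-2)) = 40172 - 1*(-32) = 40172 + 32 = 40204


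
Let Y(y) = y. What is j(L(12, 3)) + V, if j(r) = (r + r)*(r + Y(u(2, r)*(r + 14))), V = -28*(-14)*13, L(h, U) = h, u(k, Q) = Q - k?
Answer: 11624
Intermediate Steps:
V = 5096 (V = 392*13 = 5096)
j(r) = 2*r*(r + (-2 + r)*(14 + r)) (j(r) = (r + r)*(r + (r - 1*2)*(r + 14)) = (2*r)*(r + (r - 2)*(14 + r)) = (2*r)*(r + (-2 + r)*(14 + r)) = 2*r*(r + (-2 + r)*(14 + r)))
j(L(12, 3)) + V = 2*12*(12 + (-2 + 12)*(14 + 12)) + 5096 = 2*12*(12 + 10*26) + 5096 = 2*12*(12 + 260) + 5096 = 2*12*272 + 5096 = 6528 + 5096 = 11624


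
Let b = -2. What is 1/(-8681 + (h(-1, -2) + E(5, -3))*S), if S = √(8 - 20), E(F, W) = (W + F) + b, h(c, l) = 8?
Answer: -8681/75360529 - 16*I*√3/75360529 ≈ -0.00011519 - 3.6774e-7*I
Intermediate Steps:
E(F, W) = -2 + F + W (E(F, W) = (W + F) - 2 = (F + W) - 2 = -2 + F + W)
S = 2*I*√3 (S = √(-12) = 2*I*√3 ≈ 3.4641*I)
1/(-8681 + (h(-1, -2) + E(5, -3))*S) = 1/(-8681 + (8 + (-2 + 5 - 3))*(2*I*√3)) = 1/(-8681 + (8 + 0)*(2*I*√3)) = 1/(-8681 + 8*(2*I*√3)) = 1/(-8681 + 16*I*√3)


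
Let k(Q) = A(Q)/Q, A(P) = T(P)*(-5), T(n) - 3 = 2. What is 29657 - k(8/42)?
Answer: 119153/4 ≈ 29788.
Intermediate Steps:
T(n) = 5 (T(n) = 3 + 2 = 5)
A(P) = -25 (A(P) = 5*(-5) = -25)
k(Q) = -25/Q
29657 - k(8/42) = 29657 - (-25)/(8/42) = 29657 - (-25)/(8*(1/42)) = 29657 - (-25)/4/21 = 29657 - (-25)*21/4 = 29657 - 1*(-525/4) = 29657 + 525/4 = 119153/4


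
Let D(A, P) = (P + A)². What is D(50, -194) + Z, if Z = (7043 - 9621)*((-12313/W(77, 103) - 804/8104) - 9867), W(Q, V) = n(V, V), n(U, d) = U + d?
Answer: 2672352335326/104339 ≈ 2.5612e+7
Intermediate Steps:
W(Q, V) = 2*V (W(Q, V) = V + V = 2*V)
D(A, P) = (A + P)²
Z = 2670188761822/104339 (Z = (7043 - 9621)*((-12313/(2*103) - 804/8104) - 9867) = -2578*((-12313/206 - 804*1/8104) - 9867) = -2578*((-12313*1/206 - 201/2026) - 9867) = -2578*((-12313/206 - 201/2026) - 9867) = -2578*(-6246886/104339 - 9867) = -2578*(-1035759799/104339) = 2670188761822/104339 ≈ 2.5591e+7)
D(50, -194) + Z = (50 - 194)² + 2670188761822/104339 = (-144)² + 2670188761822/104339 = 20736 + 2670188761822/104339 = 2672352335326/104339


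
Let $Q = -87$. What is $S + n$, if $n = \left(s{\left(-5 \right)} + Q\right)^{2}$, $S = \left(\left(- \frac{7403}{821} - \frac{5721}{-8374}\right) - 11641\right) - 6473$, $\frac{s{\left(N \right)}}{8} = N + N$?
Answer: $\frac{67146357069}{6875054} \approx 9766.7$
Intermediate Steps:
$s{\left(N \right)} = 16 N$ ($s{\left(N \right)} = 8 \left(N + N\right) = 8 \cdot 2 N = 16 N$)
$S = - \frac{124592023937}{6875054}$ ($S = \left(\left(\left(-7403\right) \frac{1}{821} - - \frac{5721}{8374}\right) - 11641\right) - 6473 = \left(\left(- \frac{7403}{821} + \frac{5721}{8374}\right) - 11641\right) - 6473 = \left(- \frac{57295781}{6875054} - 11641\right) - 6473 = - \frac{80089799395}{6875054} - 6473 = - \frac{124592023937}{6875054} \approx -18122.0$)
$n = 27889$ ($n = \left(16 \left(-5\right) - 87\right)^{2} = \left(-80 - 87\right)^{2} = \left(-167\right)^{2} = 27889$)
$S + n = - \frac{124592023937}{6875054} + 27889 = \frac{67146357069}{6875054}$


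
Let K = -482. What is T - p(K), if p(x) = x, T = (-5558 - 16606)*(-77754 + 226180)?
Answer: -3289713382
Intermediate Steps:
T = -3289713864 (T = -22164*148426 = -3289713864)
T - p(K) = -3289713864 - 1*(-482) = -3289713864 + 482 = -3289713382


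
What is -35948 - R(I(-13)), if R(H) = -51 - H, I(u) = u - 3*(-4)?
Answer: -35898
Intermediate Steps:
I(u) = 12 + u (I(u) = u + 12 = 12 + u)
-35948 - R(I(-13)) = -35948 - (-51 - (12 - 13)) = -35948 - (-51 - 1*(-1)) = -35948 - (-51 + 1) = -35948 - 1*(-50) = -35948 + 50 = -35898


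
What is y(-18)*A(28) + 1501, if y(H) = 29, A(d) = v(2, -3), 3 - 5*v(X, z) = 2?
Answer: 7534/5 ≈ 1506.8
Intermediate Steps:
v(X, z) = ⅕ (v(X, z) = ⅗ - ⅕*2 = ⅗ - ⅖ = ⅕)
A(d) = ⅕
y(-18)*A(28) + 1501 = 29*(⅕) + 1501 = 29/5 + 1501 = 7534/5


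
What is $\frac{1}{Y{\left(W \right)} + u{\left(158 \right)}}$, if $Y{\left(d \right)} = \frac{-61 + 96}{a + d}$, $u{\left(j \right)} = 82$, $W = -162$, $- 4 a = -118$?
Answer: $\frac{53}{4332} \approx 0.012235$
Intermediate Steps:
$a = \frac{59}{2}$ ($a = \left(- \frac{1}{4}\right) \left(-118\right) = \frac{59}{2} \approx 29.5$)
$Y{\left(d \right)} = \frac{35}{\frac{59}{2} + d}$ ($Y{\left(d \right)} = \frac{-61 + 96}{\frac{59}{2} + d} = \frac{35}{\frac{59}{2} + d}$)
$\frac{1}{Y{\left(W \right)} + u{\left(158 \right)}} = \frac{1}{\frac{70}{59 + 2 \left(-162\right)} + 82} = \frac{1}{\frac{70}{59 - 324} + 82} = \frac{1}{\frac{70}{-265} + 82} = \frac{1}{70 \left(- \frac{1}{265}\right) + 82} = \frac{1}{- \frac{14}{53} + 82} = \frac{1}{\frac{4332}{53}} = \frac{53}{4332}$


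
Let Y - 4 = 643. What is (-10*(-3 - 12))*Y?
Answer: 97050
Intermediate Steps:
Y = 647 (Y = 4 + 643 = 647)
(-10*(-3 - 12))*Y = -10*(-3 - 12)*647 = -10*(-15)*647 = 150*647 = 97050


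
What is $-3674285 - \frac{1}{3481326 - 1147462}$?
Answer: $- \frac{8575281487241}{2333864} \approx -3.6743 \cdot 10^{6}$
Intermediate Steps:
$-3674285 - \frac{1}{3481326 - 1147462} = -3674285 - \frac{1}{2333864} = - \frac{8575281487241}{2333864}$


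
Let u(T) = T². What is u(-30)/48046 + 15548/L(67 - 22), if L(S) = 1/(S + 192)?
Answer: 88521776598/24023 ≈ 3.6849e+6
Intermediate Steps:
L(S) = 1/(192 + S)
u(-30)/48046 + 15548/L(67 - 22) = (-30)²/48046 + 15548/(1/(192 + (67 - 22))) = 900*(1/48046) + 15548/(1/(192 + 45)) = 450/24023 + 15548/(1/237) = 450/24023 + 15548*237 = 450/24023 + 3684876 = 88521776598/24023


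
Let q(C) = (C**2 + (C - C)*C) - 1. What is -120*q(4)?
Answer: -1800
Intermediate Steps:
q(C) = -1 + C**2 (q(C) = (C**2 + 0*C) - 1 = (C**2 + 0) - 1 = C**2 - 1 = -1 + C**2)
-120*q(4) = -120*(-1 + 4**2) = -120*(-1 + 16) = -120*15 = -1800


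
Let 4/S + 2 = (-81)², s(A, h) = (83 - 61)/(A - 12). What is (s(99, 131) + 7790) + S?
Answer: 4445375716/570633 ≈ 7790.3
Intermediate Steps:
s(A, h) = 22/(-12 + A)
S = 4/6559 (S = 4/(-2 + (-81)²) = 4/(-2 + 6561) = 4/6559 ≈ 0.00060985)
(s(99, 131) + 7790) + S = (22/(-12 + 99) + 7790) + 4/6559 = (22/87 + 7790) + 4/6559 = 677752/87 + 4/6559 = 4445375716/570633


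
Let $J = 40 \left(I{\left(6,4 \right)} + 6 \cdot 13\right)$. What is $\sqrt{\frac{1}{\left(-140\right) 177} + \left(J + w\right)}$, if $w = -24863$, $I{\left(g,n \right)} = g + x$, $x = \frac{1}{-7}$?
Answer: $\frac{i \sqrt{3301847904495}}{12390} \approx 146.66 i$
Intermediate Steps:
$x = - \frac{1}{7} \approx -0.14286$
$I{\left(g,n \right)} = - \frac{1}{7} + g$ ($I{\left(g,n \right)} = g - \frac{1}{7} = - \frac{1}{7} + g$)
$J = \frac{23480}{7}$ ($J = 40 \left(\left(- \frac{1}{7} + 6\right) + 6 \cdot 13\right) = 40 \left(\frac{41}{7} + 78\right) = 40 \cdot \frac{587}{7} = \frac{23480}{7} \approx 3354.3$)
$\sqrt{\frac{1}{\left(-140\right) 177} + \left(J + w\right)} = \sqrt{\frac{1}{\left(-140\right) 177} + \left(\frac{23480}{7} - 24863\right)} = \sqrt{\frac{1}{-24780} - \frac{150561}{7}} = \sqrt{- \frac{1}{24780} - \frac{150561}{7}} = \sqrt{- \frac{532985941}{24780}} = \frac{i \sqrt{3301847904495}}{12390}$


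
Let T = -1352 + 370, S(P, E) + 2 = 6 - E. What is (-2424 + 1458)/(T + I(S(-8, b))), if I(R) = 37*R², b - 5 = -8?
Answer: -322/277 ≈ -1.1625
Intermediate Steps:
b = -3 (b = 5 - 8 = -3)
S(P, E) = 4 - E (S(P, E) = -2 + (6 - E) = 4 - E)
T = -982
(-2424 + 1458)/(T + I(S(-8, b))) = (-2424 + 1458)/(-982 + 37*(4 - 1*(-3))²) = -966/(-982 + 37*(4 + 3)²) = -966/(-982 + 37*7²) = -966/(-982 + 37*49) = -966/(-982 + 1813) = -966/831 = -966*1/831 = -322/277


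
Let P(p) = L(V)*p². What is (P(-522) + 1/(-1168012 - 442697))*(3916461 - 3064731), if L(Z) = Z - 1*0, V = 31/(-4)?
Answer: -965696113503908600/536903 ≈ -1.7986e+12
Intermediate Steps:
V = -31/4 (V = 31*(-¼) = -31/4 ≈ -7.7500)
L(Z) = Z (L(Z) = Z + 0 = Z)
P(p) = -31*p²/4
(P(-522) + 1/(-1168012 - 442697))*(3916461 - 3064731) = (-31/4*(-522)² + 1/(-1168012 - 442697))*(3916461 - 3064731) = (-31/4*272484 + 1/(-1610709))*851730 = (-2111751 - 1/1610709)*851730 = -3401416341460/1610709*851730 = -965696113503908600/536903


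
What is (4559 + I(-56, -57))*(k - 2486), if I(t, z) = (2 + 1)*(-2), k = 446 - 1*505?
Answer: -11587385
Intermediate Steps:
k = -59 (k = 446 - 505 = -59)
I(t, z) = -6 (I(t, z) = 3*(-2) = -6)
(4559 + I(-56, -57))*(k - 2486) = (4559 - 6)*(-59 - 2486) = 4553*(-2545) = -11587385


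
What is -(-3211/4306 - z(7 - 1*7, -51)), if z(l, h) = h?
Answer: -216395/4306 ≈ -50.254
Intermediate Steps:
-(-3211/4306 - z(7 - 1*7, -51)) = -(-3211/4306 - 1*(-51)) = -(-3211*1/4306 + 51) = -(-3211/4306 + 51) = -1*216395/4306 = -216395/4306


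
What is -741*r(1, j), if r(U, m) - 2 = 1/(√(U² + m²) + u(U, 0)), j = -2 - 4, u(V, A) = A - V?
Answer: -18031/12 - 247*√37/12 ≈ -1627.8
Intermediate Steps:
j = -6
r(U, m) = 2 + 1/(√(U² + m²) - U) (r(U, m) = 2 + 1/(√(U² + m²) + (0 - U)) = 2 + 1/(√(U² + m²) - U))
-741*r(1, j) = -741*(1 - 2*1 + 2*√(1² + (-6)²))/(√(1² + (-6)²) - 1*1) = -741*(1 - 2 + 2*√(1 + 36))/(√(1 + 36) - 1) = -741*(1 - 2 + 2*√37)/(√37 - 1) = -741*(-1 + 2*√37)/(-1 + √37)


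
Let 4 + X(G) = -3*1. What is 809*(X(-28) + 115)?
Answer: 87372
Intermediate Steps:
X(G) = -7 (X(G) = -4 - 3*1 = -4 - 3 = -7)
809*(X(-28) + 115) = 809*(-7 + 115) = 809*108 = 87372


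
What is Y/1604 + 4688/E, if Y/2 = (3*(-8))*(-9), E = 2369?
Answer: 2135740/949969 ≈ 2.2482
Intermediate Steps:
Y = 432 (Y = 2*((3*(-8))*(-9)) = 2*(-24*(-9)) = 2*216 = 432)
Y/1604 + 4688/E = 432/1604 + 4688/2369 = 432*(1/1604) + 4688*(1/2369) = 108/401 + 4688/2369 = 2135740/949969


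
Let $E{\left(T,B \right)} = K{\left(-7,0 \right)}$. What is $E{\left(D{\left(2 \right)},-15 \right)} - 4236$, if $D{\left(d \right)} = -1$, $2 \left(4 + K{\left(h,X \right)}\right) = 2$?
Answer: $-4239$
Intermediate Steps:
$K{\left(h,X \right)} = -3$ ($K{\left(h,X \right)} = -4 + \frac{1}{2} \cdot 2 = -4 + 1 = -3$)
$E{\left(T,B \right)} = -3$
$E{\left(D{\left(2 \right)},-15 \right)} - 4236 = -3 - 4236 = -4239$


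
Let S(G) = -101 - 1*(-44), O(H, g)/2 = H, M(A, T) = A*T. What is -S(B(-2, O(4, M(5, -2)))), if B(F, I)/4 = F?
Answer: 57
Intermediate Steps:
O(H, g) = 2*H
B(F, I) = 4*F
S(G) = -57 (S(G) = -101 + 44 = -57)
-S(B(-2, O(4, M(5, -2)))) = -1*(-57) = 57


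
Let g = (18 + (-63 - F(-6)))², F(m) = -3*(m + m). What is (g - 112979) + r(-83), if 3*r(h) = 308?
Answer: -318946/3 ≈ -1.0632e+5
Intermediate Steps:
F(m) = -6*m
r(h) = 308/3 (r(h) = (⅓)*308 = 308/3)
g = 6561 (g = (18 + (-63 - (-6)*(-6)))² = (18 + (-63 - 1*36))² = (18 + (-63 - 36))² = (18 - 99)² = (-81)² = 6561)
(g - 112979) + r(-83) = (6561 - 112979) + 308/3 = -106418 + 308/3 = -318946/3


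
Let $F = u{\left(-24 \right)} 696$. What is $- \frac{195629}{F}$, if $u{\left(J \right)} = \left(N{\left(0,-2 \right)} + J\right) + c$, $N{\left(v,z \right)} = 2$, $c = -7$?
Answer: $\frac{195629}{20184} \approx 9.6923$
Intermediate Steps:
$u{\left(J \right)} = -5 + J$ ($u{\left(J \right)} = \left(2 + J\right) - 7 = -5 + J$)
$F = -20184$ ($F = \left(-5 - 24\right) 696 = \left(-29\right) 696 = -20184$)
$- \frac{195629}{F} = - \frac{195629}{-20184} = \left(-195629\right) \left(- \frac{1}{20184}\right) = \frac{195629}{20184}$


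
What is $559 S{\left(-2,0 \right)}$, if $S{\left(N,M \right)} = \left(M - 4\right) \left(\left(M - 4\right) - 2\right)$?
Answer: $13416$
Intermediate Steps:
$S{\left(N,M \right)} = \left(-6 + M\right) \left(-4 + M\right)$ ($S{\left(N,M \right)} = \left(-4 + M\right) \left(\left(-4 + M\right) - 2\right) = \left(-4 + M\right) \left(-6 + M\right) = \left(-6 + M\right) \left(-4 + M\right)$)
$559 S{\left(-2,0 \right)} = 559 \left(24 + 0^{2} - 0\right) = 559 \left(24 + 0 + 0\right) = 559 \cdot 24 = 13416$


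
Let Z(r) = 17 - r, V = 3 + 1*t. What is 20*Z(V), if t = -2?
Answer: 320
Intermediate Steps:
V = 1 (V = 3 + 1*(-2) = 3 - 2 = 1)
20*Z(V) = 20*(17 - 1*1) = 20*(17 - 1) = 20*16 = 320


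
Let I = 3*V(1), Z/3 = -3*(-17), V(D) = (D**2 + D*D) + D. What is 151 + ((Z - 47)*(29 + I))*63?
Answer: 253915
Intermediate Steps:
V(D) = D + 2*D**2 (V(D) = (D**2 + D**2) + D = 2*D**2 + D = D + 2*D**2)
Z = 153 (Z = 3*(-3*(-17)) = 3*51 = 153)
I = 9 (I = 3*(1*(1 + 2*1)) = 3*(1*(1 + 2)) = 3*(1*3) = 3*3 = 9)
151 + ((Z - 47)*(29 + I))*63 = 151 + ((153 - 47)*(29 + 9))*63 = 151 + (106*38)*63 = 151 + 4028*63 = 151 + 253764 = 253915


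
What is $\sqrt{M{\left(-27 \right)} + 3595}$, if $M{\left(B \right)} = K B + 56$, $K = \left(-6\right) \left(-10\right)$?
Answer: $\sqrt{2031} \approx 45.067$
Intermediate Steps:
$K = 60$
$M{\left(B \right)} = 56 + 60 B$ ($M{\left(B \right)} = 60 B + 56 = 56 + 60 B$)
$\sqrt{M{\left(-27 \right)} + 3595} = \sqrt{\left(56 + 60 \left(-27\right)\right) + 3595} = \sqrt{\left(56 - 1620\right) + 3595} = \sqrt{-1564 + 3595} = \sqrt{2031}$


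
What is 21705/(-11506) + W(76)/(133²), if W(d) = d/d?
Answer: -383928239/203529634 ≈ -1.8864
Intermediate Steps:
W(d) = 1
21705/(-11506) + W(76)/(133²) = 21705/(-11506) + 1/133² = 21705*(-1/11506) + 1/17689 = -21705/11506 + 1*(1/17689) = -21705/11506 + 1/17689 = -383928239/203529634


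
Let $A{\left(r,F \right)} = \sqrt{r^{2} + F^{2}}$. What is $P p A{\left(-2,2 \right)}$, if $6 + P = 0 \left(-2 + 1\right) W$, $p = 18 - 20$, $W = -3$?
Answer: $24 \sqrt{2} \approx 33.941$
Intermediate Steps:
$A{\left(r,F \right)} = \sqrt{F^{2} + r^{2}}$
$p = -2$ ($p = 18 - 20 = -2$)
$P = -6$ ($P = -6 + 0 \left(-2 + 1\right) \left(-3\right) = -6 + 0 \left(-1\right) \left(-3\right) = -6 + 0 \left(-3\right) = -6 + 0 = -6$)
$P p A{\left(-2,2 \right)} = \left(-6\right) \left(-2\right) \sqrt{2^{2} + \left(-2\right)^{2}} = 12 \sqrt{4 + 4} = 12 \sqrt{8} = 12 \cdot 2 \sqrt{2} = 24 \sqrt{2}$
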